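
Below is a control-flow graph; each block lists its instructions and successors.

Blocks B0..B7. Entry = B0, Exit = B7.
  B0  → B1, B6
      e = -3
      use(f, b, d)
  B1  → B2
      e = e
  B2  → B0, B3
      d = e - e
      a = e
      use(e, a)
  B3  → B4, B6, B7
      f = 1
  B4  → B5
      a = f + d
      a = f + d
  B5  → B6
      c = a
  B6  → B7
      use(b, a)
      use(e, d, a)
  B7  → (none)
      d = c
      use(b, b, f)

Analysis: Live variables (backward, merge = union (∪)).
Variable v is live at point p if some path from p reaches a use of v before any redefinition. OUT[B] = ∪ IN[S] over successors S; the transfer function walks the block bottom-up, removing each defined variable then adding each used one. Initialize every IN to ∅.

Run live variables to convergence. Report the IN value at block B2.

Answer: {b, c, e, f}

Working:
Converged values:
  B0:  IN={a, b, c, d, f}  OUT={a, b, c, d, e, f}
  B1:  IN={b, c, e, f}  OUT={b, c, e, f}
  B2:  IN={b, c, e, f}  OUT={a, b, c, d, e, f}
  B3:  IN={a, b, c, d, e}  OUT={a, b, c, d, e, f}
  B4:  IN={b, d, e, f}  OUT={a, b, d, e, f}
  B5:  IN={a, b, d, e, f}  OUT={a, b, c, d, e, f}
  B6:  IN={a, b, c, d, e, f}  OUT={b, c, f}
  B7:  IN={b, c, f}  OUT={}

Merge at B2: OUT[B2] = IN[B0] ⊔ IN[B3] = {a, b, c, d, e, f}
Applying B2's transfer function to that OUT value gives IN[B2] (row B2 above).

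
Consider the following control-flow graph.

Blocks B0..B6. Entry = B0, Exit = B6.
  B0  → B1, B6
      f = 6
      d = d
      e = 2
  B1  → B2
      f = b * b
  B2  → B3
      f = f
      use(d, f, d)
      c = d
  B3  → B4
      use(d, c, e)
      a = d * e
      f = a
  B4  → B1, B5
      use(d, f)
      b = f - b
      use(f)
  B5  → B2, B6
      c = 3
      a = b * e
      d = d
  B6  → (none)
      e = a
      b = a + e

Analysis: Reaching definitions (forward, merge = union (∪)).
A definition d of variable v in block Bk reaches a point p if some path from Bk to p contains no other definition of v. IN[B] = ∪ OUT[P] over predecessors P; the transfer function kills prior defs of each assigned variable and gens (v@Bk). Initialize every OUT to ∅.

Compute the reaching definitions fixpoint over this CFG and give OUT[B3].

Per-block solution:
  B0:  IN={}  OUT={d@B0, e@B0, f@B0}
  B1:  IN={a@B3, b@B4, c@B2, d@B0, d@B5, e@B0, f@B0, f@B3}  OUT={a@B3, b@B4, c@B2, d@B0, d@B5, e@B0, f@B1}
  B2:  IN={a@B3, a@B5, b@B4, c@B2, c@B5, d@B0, d@B5, e@B0, f@B1, f@B3}  OUT={a@B3, a@B5, b@B4, c@B2, d@B0, d@B5, e@B0, f@B2}
  B3:  IN={a@B3, a@B5, b@B4, c@B2, d@B0, d@B5, e@B0, f@B2}  OUT={a@B3, b@B4, c@B2, d@B0, d@B5, e@B0, f@B3}
  B4:  IN={a@B3, b@B4, c@B2, d@B0, d@B5, e@B0, f@B3}  OUT={a@B3, b@B4, c@B2, d@B0, d@B5, e@B0, f@B3}
  B5:  IN={a@B3, b@B4, c@B2, d@B0, d@B5, e@B0, f@B3}  OUT={a@B5, b@B4, c@B5, d@B5, e@B0, f@B3}
  B6:  IN={a@B5, b@B4, c@B5, d@B0, d@B5, e@B0, f@B0, f@B3}  OUT={a@B5, b@B6, c@B5, d@B0, d@B5, e@B6, f@B0, f@B3}

Merge at B3: IN[B3] = OUT[B2] = {a@B3, a@B5, b@B4, c@B2, d@B0, d@B5, e@B0, f@B2}
Applying B3's transfer function to that IN value gives OUT[B3] (row B3 above).

Answer: {a@B3, b@B4, c@B2, d@B0, d@B5, e@B0, f@B3}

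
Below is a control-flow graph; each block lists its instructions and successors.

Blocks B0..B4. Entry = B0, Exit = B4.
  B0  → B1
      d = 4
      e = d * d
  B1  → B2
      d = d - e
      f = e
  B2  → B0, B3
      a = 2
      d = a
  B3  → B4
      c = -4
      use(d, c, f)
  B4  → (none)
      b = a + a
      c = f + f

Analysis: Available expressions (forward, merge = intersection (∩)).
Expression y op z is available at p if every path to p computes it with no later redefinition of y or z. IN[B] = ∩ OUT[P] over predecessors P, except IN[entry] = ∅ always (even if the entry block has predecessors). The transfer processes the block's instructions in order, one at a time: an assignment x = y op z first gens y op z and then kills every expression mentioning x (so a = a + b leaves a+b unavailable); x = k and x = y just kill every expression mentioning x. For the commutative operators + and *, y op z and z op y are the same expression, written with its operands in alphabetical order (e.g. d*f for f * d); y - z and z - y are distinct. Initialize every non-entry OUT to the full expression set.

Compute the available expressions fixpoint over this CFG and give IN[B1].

Answer: {d*d}

Derivation:
Per-block solution:
  B0: | IN={} | OUT={d*d}
  B1: | IN={d*d} | OUT={}
  B2: | IN={} | OUT={}
  B3: | IN={} | OUT={}
  B4: | IN={} | OUT={a+a, f+f}

Merge at B1: IN[B1] = OUT[B0] = {d*d}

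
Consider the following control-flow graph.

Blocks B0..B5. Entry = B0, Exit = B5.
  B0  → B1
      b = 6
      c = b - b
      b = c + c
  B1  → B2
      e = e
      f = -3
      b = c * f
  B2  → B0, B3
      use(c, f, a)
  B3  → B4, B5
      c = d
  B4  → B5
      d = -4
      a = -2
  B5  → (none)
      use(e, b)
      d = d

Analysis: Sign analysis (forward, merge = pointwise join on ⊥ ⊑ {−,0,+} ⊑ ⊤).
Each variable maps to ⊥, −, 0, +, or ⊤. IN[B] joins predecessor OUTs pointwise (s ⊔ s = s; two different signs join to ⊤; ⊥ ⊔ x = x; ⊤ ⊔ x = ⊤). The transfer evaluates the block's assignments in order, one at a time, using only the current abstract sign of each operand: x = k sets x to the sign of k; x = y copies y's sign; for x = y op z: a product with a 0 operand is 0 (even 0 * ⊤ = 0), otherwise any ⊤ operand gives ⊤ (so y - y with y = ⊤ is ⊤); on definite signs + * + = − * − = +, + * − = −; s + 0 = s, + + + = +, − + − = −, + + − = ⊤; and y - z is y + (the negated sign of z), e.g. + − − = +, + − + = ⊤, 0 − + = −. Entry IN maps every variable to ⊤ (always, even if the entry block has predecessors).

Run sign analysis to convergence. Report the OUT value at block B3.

Answer: {a: ⊤, b: ⊤, c: ⊤, d: ⊤, e: ⊤, f: -}

Trace:
Fixpoint table:
  B0:   IN=(all ⊤)   OUT=(all ⊤)
  B1:   IN=(all ⊤)   OUT={f:-; rest ⊤}
  B2:   IN={f:-; rest ⊤}   OUT={f:-; rest ⊤}
  B3:   IN={f:-; rest ⊤}   OUT={f:-; rest ⊤}
  B4:   IN={f:-; rest ⊤}   OUT={a:-, d:-, f:-; rest ⊤}
  B5:   IN={f:-; rest ⊤}   OUT={f:-; rest ⊤}

Merge at B3: IN[B3] = OUT[B2] = {a: ⊤, b: ⊤, c: ⊤, d: ⊤, e: ⊤, f: -}
Applying B3's transfer function to that IN value gives OUT[B3] (row B3 above).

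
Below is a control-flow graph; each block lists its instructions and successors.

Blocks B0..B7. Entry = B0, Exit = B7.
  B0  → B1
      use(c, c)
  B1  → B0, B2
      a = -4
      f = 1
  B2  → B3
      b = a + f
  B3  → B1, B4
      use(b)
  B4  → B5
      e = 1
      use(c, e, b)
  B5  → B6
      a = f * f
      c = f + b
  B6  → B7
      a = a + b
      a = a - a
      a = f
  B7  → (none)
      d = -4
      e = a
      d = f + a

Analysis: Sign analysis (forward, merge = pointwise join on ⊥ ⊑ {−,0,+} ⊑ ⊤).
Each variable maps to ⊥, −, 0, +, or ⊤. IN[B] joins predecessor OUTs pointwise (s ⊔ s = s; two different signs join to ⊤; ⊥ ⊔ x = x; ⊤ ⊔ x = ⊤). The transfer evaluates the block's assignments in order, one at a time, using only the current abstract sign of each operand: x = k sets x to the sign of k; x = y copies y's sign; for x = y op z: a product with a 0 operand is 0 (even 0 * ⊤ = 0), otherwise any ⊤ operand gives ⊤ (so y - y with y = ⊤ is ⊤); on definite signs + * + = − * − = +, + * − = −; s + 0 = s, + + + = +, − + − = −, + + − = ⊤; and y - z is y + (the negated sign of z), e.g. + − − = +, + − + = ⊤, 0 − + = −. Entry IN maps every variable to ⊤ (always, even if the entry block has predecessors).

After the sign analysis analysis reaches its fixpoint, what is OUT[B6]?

Answer: {a: +, b: ⊤, c: ⊤, d: ⊤, e: +, f: +}

Derivation:
Fixpoint table:
  B0:  IN=(all ⊤)  OUT=(all ⊤)
  B1:  IN=(all ⊤)  OUT={a:-, f:+; rest ⊤}
  B2:  IN={a:-, f:+; rest ⊤}  OUT={a:-, f:+; rest ⊤}
  B3:  IN={a:-, f:+; rest ⊤}  OUT={a:-, f:+; rest ⊤}
  B4:  IN={a:-, f:+; rest ⊤}  OUT={a:-, e:+, f:+; rest ⊤}
  B5:  IN={a:-, e:+, f:+; rest ⊤}  OUT={a:+, e:+, f:+; rest ⊤}
  B6:  IN={a:+, e:+, f:+; rest ⊤}  OUT={a:+, e:+, f:+; rest ⊤}
  B7:  IN={a:+, e:+, f:+; rest ⊤}  OUT={a:+, d:+, e:+, f:+; rest ⊤}

Merge at B6: IN[B6] = OUT[B5] = {a: +, b: ⊤, c: ⊤, d: ⊤, e: +, f: +}
Applying B6's transfer function to that IN value gives OUT[B6] (row B6 above).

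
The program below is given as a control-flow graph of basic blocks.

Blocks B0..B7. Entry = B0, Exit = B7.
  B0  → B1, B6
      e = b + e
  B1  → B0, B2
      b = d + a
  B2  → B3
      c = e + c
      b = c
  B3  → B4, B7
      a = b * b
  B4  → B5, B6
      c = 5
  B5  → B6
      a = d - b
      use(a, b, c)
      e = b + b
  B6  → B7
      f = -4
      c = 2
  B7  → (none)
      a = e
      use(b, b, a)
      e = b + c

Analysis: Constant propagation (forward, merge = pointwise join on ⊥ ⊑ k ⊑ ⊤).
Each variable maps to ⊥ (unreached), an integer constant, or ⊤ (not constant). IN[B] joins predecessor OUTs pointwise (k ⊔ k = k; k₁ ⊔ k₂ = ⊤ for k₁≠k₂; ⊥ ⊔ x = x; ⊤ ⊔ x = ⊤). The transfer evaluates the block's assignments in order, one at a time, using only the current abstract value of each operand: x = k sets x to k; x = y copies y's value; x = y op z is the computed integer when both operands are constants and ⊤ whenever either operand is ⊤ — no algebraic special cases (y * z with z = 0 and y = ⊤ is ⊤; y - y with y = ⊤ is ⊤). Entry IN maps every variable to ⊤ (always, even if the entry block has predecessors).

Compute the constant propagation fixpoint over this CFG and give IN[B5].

Answer: {a: ⊤, b: ⊤, c: 5, d: ⊤, e: ⊤, f: ⊤}

Derivation:
Converged values:
  B0:  IN=(all ⊤)  OUT=(all ⊤)
  B1:  IN=(all ⊤)  OUT=(all ⊤)
  B2:  IN=(all ⊤)  OUT=(all ⊤)
  B3:  IN=(all ⊤)  OUT=(all ⊤)
  B4:  IN=(all ⊤)  OUT={c:5; rest ⊤}
  B5:  IN={c:5; rest ⊤}  OUT={c:5; rest ⊤}
  B6:  IN=(all ⊤)  OUT={c:2, f:-4; rest ⊤}
  B7:  IN=(all ⊤)  OUT=(all ⊤)

Merge at B5: IN[B5] = OUT[B4] = {a: ⊤, b: ⊤, c: 5, d: ⊤, e: ⊤, f: ⊤}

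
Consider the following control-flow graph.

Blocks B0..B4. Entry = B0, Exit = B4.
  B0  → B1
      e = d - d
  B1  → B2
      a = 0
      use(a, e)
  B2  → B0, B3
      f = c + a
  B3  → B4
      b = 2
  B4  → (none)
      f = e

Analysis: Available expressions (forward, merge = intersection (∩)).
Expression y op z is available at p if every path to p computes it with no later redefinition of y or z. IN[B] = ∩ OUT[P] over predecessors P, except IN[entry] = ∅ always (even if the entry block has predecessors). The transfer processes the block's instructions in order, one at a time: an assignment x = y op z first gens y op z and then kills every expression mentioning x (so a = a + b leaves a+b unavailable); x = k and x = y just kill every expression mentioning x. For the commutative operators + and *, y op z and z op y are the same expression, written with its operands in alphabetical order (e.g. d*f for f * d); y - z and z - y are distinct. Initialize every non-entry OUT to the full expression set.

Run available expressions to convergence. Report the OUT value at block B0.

Converged values:
  B0:   IN={}   OUT={d-d}
  B1:   IN={d-d}   OUT={d-d}
  B2:   IN={d-d}   OUT={a+c, d-d}
  B3:   IN={a+c, d-d}   OUT={a+c, d-d}
  B4:   IN={a+c, d-d}   OUT={a+c, d-d}

Merge at B0 (entry node, so the boundary value {} is joined with the incoming edge(s)): IN[B0] = {} ∩ OUT[B2] = {}
Applying B0's transfer function to that IN value gives OUT[B0] (row B0 above).

Answer: {d-d}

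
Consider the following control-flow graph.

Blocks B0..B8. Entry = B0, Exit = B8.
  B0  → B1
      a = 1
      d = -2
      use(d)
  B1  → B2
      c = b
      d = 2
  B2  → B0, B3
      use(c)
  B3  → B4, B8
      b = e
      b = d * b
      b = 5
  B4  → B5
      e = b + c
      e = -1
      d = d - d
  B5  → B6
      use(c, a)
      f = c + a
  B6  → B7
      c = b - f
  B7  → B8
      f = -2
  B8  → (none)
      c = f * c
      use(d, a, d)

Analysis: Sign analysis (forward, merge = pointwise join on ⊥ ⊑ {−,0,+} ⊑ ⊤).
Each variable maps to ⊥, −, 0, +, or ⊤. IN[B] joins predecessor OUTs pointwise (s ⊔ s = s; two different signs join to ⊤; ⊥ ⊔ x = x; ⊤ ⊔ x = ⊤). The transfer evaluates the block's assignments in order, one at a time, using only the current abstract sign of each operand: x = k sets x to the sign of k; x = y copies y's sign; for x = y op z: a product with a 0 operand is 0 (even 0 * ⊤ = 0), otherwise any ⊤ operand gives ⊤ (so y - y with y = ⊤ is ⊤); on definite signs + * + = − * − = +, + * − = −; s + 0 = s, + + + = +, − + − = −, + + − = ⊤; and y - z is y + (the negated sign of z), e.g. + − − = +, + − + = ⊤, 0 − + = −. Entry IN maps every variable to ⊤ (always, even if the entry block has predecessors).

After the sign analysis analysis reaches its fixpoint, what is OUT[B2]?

Converged values:
  B0:   IN=(all ⊤)   OUT={a:+, d:-; rest ⊤}
  B1:   IN={a:+, d:-; rest ⊤}   OUT={a:+, d:+; rest ⊤}
  B2:   IN={a:+, d:+; rest ⊤}   OUT={a:+, d:+; rest ⊤}
  B3:   IN={a:+, d:+; rest ⊤}   OUT={a:+, b:+, d:+; rest ⊤}
  B4:   IN={a:+, b:+, d:+; rest ⊤}   OUT={a:+, b:+, e:-; rest ⊤}
  B5:   IN={a:+, b:+, e:-; rest ⊤}   OUT={a:+, b:+, e:-; rest ⊤}
  B6:   IN={a:+, b:+, e:-; rest ⊤}   OUT={a:+, b:+, e:-; rest ⊤}
  B7:   IN={a:+, b:+, e:-; rest ⊤}   OUT={a:+, b:+, e:-, f:-; rest ⊤}
  B8:   IN={a:+, b:+; rest ⊤}   OUT={a:+, b:+; rest ⊤}

Merge at B2: IN[B2] = OUT[B1] = {a: +, b: ⊤, c: ⊤, d: +, e: ⊤, f: ⊤}
Applying B2's transfer function to that IN value gives OUT[B2] (row B2 above).

Answer: {a: +, b: ⊤, c: ⊤, d: +, e: ⊤, f: ⊤}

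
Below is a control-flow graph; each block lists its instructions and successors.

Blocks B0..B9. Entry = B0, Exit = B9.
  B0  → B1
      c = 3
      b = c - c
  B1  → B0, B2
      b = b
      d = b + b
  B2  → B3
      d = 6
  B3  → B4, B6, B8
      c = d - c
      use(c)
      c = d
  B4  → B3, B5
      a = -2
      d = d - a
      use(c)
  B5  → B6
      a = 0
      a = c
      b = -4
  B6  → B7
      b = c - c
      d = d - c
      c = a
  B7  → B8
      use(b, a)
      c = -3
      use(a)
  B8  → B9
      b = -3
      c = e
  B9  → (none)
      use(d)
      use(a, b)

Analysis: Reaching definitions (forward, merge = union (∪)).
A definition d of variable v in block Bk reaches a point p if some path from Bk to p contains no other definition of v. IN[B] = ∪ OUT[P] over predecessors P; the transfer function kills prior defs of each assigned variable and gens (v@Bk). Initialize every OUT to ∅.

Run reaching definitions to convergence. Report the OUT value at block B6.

Converged values:
  B0:  IN={b@B1, c@B0, d@B1}  OUT={b@B0, c@B0, d@B1}
  B1:  IN={b@B0, c@B0, d@B1}  OUT={b@B1, c@B0, d@B1}
  B2:  IN={b@B1, c@B0, d@B1}  OUT={b@B1, c@B0, d@B2}
  B3:  IN={a@B4, b@B1, c@B0, c@B3, d@B2, d@B4}  OUT={a@B4, b@B1, c@B3, d@B2, d@B4}
  B4:  IN={a@B4, b@B1, c@B3, d@B2, d@B4}  OUT={a@B4, b@B1, c@B3, d@B4}
  B5:  IN={a@B4, b@B1, c@B3, d@B4}  OUT={a@B5, b@B5, c@B3, d@B4}
  B6:  IN={a@B4, a@B5, b@B1, b@B5, c@B3, d@B2, d@B4}  OUT={a@B4, a@B5, b@B6, c@B6, d@B6}
  B7:  IN={a@B4, a@B5, b@B6, c@B6, d@B6}  OUT={a@B4, a@B5, b@B6, c@B7, d@B6}
  B8:  IN={a@B4, a@B5, b@B1, b@B6, c@B3, c@B7, d@B2, d@B4, d@B6}  OUT={a@B4, a@B5, b@B8, c@B8, d@B2, d@B4, d@B6}
  B9:  IN={a@B4, a@B5, b@B8, c@B8, d@B2, d@B4, d@B6}  OUT={a@B4, a@B5, b@B8, c@B8, d@B2, d@B4, d@B6}

Merge at B6: IN[B6] = OUT[B3] ⊔ OUT[B5] = {a@B4, a@B5, b@B1, b@B5, c@B3, d@B2, d@B4}
Applying B6's transfer function to that IN value gives OUT[B6] (row B6 above).

Answer: {a@B4, a@B5, b@B6, c@B6, d@B6}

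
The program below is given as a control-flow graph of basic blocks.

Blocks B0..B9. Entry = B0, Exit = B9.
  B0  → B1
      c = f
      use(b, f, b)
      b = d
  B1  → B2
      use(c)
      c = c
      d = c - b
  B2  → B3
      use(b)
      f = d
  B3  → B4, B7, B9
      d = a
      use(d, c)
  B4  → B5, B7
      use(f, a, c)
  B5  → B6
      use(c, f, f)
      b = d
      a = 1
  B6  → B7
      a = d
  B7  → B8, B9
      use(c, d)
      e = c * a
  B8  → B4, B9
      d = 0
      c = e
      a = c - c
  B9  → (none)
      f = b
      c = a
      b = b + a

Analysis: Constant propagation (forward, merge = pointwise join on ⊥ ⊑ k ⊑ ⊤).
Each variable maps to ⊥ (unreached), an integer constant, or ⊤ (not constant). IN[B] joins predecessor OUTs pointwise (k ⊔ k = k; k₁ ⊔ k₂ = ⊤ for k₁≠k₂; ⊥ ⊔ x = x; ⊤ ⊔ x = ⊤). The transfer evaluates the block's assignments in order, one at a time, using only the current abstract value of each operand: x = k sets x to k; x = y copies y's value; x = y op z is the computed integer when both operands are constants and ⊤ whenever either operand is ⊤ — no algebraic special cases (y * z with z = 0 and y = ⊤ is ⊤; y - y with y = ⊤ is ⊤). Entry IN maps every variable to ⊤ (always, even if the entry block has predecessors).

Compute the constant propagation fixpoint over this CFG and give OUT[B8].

Answer: {a: ⊤, b: ⊤, c: ⊤, d: 0, e: ⊤, f: ⊤}

Derivation:
Fixpoint table:
  B0: | IN=(all ⊤) | OUT=(all ⊤)
  B1: | IN=(all ⊤) | OUT=(all ⊤)
  B2: | IN=(all ⊤) | OUT=(all ⊤)
  B3: | IN=(all ⊤) | OUT=(all ⊤)
  B4: | IN=(all ⊤) | OUT=(all ⊤)
  B5: | IN=(all ⊤) | OUT={a:1; rest ⊤}
  B6: | IN={a:1; rest ⊤} | OUT=(all ⊤)
  B7: | IN=(all ⊤) | OUT=(all ⊤)
  B8: | IN=(all ⊤) | OUT={d:0; rest ⊤}
  B9: | IN=(all ⊤) | OUT=(all ⊤)

Merge at B8: IN[B8] = OUT[B7] = {a: ⊤, b: ⊤, c: ⊤, d: ⊤, e: ⊤, f: ⊤}
Applying B8's transfer function to that IN value gives OUT[B8] (row B8 above).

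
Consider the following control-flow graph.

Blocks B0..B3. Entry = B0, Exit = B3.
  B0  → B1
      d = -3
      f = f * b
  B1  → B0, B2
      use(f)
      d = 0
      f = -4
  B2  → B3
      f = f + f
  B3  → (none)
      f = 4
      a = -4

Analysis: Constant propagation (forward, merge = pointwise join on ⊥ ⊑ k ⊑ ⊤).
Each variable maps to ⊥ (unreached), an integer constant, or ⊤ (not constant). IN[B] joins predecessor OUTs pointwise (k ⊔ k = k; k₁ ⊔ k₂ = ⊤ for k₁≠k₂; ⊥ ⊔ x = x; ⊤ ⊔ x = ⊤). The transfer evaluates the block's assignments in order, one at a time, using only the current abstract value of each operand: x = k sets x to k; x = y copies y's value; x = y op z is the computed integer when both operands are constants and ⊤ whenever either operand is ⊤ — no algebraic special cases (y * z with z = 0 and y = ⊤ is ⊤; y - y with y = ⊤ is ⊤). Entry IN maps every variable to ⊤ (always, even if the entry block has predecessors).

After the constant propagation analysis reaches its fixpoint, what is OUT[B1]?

Fixpoint table:
  B0:   IN=(all ⊤)   OUT={d:-3; rest ⊤}
  B1:   IN={d:-3; rest ⊤}   OUT={d:0, f:-4; rest ⊤}
  B2:   IN={d:0, f:-4; rest ⊤}   OUT={d:0, f:-8; rest ⊤}
  B3:   IN={d:0, f:-8; rest ⊤}   OUT={a:-4, d:0, f:4; rest ⊤}

Merge at B1: IN[B1] = OUT[B0] = {a: ⊤, b: ⊤, c: ⊤, d: -3, e: ⊤, f: ⊤}
Applying B1's transfer function to that IN value gives OUT[B1] (row B1 above).

Answer: {a: ⊤, b: ⊤, c: ⊤, d: 0, e: ⊤, f: -4}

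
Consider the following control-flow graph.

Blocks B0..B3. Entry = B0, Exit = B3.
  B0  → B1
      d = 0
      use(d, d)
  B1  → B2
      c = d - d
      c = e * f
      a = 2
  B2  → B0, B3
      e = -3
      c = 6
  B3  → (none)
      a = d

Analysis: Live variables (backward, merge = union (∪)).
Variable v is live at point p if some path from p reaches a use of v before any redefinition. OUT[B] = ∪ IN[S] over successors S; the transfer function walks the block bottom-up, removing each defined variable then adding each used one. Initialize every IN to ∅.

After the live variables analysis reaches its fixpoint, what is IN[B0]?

Converged values:
  B0:   IN={e, f}   OUT={d, e, f}
  B1:   IN={d, e, f}   OUT={d, f}
  B2:   IN={d, f}   OUT={d, e, f}
  B3:   IN={d}   OUT={}

Merge at B0: OUT[B0] = IN[B1] = {d, e, f}
Applying B0's transfer function to that OUT value gives IN[B0] (row B0 above).

Answer: {e, f}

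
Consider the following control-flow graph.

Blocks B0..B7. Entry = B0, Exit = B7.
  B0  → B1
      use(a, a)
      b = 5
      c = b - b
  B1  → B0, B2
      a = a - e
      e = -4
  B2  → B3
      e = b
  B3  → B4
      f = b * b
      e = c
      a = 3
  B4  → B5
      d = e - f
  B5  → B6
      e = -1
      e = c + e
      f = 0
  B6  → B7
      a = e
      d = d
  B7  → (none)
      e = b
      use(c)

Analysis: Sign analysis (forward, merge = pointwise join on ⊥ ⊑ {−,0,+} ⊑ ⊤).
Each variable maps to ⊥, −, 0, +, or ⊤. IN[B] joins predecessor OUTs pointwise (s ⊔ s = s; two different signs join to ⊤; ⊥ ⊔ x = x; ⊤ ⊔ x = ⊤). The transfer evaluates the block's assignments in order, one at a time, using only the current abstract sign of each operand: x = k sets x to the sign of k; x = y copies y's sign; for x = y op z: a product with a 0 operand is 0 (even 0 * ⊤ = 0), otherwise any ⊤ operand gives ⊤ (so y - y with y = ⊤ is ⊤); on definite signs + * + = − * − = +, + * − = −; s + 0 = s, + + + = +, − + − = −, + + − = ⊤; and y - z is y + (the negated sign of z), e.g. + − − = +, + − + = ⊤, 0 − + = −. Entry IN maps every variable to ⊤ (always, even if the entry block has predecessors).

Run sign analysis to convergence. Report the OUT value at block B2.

Converged values:
  B0: | IN=(all ⊤) | OUT={b:+; rest ⊤}
  B1: | IN={b:+; rest ⊤} | OUT={b:+, e:-; rest ⊤}
  B2: | IN={b:+, e:-; rest ⊤} | OUT={b:+, e:+; rest ⊤}
  B3: | IN={b:+, e:+; rest ⊤} | OUT={a:+, b:+, f:+; rest ⊤}
  B4: | IN={a:+, b:+, f:+; rest ⊤} | OUT={a:+, b:+, f:+; rest ⊤}
  B5: | IN={a:+, b:+, f:+; rest ⊤} | OUT={a:+, b:+, f:0; rest ⊤}
  B6: | IN={a:+, b:+, f:0; rest ⊤} | OUT={b:+, f:0; rest ⊤}
  B7: | IN={b:+, f:0; rest ⊤} | OUT={b:+, e:+, f:0; rest ⊤}

Merge at B2: IN[B2] = OUT[B1] = {a: ⊤, b: +, c: ⊤, d: ⊤, e: -, f: ⊤}
Applying B2's transfer function to that IN value gives OUT[B2] (row B2 above).

Answer: {a: ⊤, b: +, c: ⊤, d: ⊤, e: +, f: ⊤}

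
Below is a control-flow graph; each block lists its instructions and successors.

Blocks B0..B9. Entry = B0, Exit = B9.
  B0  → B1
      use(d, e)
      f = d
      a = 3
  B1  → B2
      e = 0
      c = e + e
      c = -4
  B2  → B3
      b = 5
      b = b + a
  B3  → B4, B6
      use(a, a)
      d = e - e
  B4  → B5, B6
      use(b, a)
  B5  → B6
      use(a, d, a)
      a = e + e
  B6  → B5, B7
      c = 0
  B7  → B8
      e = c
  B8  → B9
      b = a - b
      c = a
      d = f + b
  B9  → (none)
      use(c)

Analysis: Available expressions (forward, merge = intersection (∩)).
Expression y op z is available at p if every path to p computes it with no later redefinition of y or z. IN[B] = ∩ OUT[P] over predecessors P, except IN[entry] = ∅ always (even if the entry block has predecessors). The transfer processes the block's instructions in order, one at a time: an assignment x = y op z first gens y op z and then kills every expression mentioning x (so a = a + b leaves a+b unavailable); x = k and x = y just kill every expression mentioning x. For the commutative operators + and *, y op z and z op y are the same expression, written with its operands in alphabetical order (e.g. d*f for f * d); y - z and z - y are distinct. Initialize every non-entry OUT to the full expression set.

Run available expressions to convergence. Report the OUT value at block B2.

Converged values:
  B0:   IN={}   OUT={}
  B1:   IN={}   OUT={e+e}
  B2:   IN={e+e}   OUT={e+e}
  B3:   IN={e+e}   OUT={e+e, e-e}
  B4:   IN={e+e, e-e}   OUT={e+e, e-e}
  B5:   IN={e+e, e-e}   OUT={e+e, e-e}
  B6:   IN={e+e, e-e}   OUT={e+e, e-e}
  B7:   IN={e+e, e-e}   OUT={}
  B8:   IN={}   OUT={b+f}
  B9:   IN={b+f}   OUT={b+f}

Merge at B2: IN[B2] = OUT[B1] = {e+e}
Applying B2's transfer function to that IN value gives OUT[B2] (row B2 above).

Answer: {e+e}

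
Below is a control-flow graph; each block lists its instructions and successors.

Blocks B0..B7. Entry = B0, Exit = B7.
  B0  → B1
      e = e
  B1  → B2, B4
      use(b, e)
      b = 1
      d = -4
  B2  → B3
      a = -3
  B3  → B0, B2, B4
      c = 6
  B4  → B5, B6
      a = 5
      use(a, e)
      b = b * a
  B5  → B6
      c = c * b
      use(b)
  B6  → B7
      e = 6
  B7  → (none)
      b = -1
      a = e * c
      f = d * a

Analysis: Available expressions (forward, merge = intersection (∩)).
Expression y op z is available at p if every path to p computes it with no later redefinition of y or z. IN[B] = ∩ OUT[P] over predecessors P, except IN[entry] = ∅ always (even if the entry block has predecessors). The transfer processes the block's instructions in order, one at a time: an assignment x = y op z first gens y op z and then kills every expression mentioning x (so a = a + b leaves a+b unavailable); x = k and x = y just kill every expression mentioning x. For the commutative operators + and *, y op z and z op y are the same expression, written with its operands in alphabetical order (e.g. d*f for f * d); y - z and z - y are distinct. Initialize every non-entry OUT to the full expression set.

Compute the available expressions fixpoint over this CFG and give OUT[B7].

Answer: {a*d, c*e}

Derivation:
Fixpoint table:
  B0: | IN={} | OUT={}
  B1: | IN={} | OUT={}
  B2: | IN={} | OUT={}
  B3: | IN={} | OUT={}
  B4: | IN={} | OUT={}
  B5: | IN={} | OUT={}
  B6: | IN={} | OUT={}
  B7: | IN={} | OUT={a*d, c*e}

Merge at B7: IN[B7] = OUT[B6] = {}
Applying B7's transfer function to that IN value gives OUT[B7] (row B7 above).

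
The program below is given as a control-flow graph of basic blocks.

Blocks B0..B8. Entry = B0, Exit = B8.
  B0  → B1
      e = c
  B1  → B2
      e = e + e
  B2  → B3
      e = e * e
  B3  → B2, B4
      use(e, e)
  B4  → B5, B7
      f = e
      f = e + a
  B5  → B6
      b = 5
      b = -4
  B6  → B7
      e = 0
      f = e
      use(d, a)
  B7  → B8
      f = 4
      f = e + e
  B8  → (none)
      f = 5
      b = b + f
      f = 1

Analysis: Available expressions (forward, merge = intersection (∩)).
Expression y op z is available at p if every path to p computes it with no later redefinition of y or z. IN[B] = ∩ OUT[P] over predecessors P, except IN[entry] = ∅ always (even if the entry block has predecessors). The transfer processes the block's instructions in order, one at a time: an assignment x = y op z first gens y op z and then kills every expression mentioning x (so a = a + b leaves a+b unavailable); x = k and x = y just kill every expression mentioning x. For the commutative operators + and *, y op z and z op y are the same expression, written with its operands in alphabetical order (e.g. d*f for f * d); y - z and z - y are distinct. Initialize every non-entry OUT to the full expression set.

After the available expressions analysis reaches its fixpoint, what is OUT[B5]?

Converged values:
  B0:   IN={}   OUT={}
  B1:   IN={}   OUT={}
  B2:   IN={}   OUT={}
  B3:   IN={}   OUT={}
  B4:   IN={}   OUT={a+e}
  B5:   IN={a+e}   OUT={a+e}
  B6:   IN={a+e}   OUT={}
  B7:   IN={}   OUT={e+e}
  B8:   IN={e+e}   OUT={e+e}

Merge at B5: IN[B5] = OUT[B4] = {a+e}
Applying B5's transfer function to that IN value gives OUT[B5] (row B5 above).

Answer: {a+e}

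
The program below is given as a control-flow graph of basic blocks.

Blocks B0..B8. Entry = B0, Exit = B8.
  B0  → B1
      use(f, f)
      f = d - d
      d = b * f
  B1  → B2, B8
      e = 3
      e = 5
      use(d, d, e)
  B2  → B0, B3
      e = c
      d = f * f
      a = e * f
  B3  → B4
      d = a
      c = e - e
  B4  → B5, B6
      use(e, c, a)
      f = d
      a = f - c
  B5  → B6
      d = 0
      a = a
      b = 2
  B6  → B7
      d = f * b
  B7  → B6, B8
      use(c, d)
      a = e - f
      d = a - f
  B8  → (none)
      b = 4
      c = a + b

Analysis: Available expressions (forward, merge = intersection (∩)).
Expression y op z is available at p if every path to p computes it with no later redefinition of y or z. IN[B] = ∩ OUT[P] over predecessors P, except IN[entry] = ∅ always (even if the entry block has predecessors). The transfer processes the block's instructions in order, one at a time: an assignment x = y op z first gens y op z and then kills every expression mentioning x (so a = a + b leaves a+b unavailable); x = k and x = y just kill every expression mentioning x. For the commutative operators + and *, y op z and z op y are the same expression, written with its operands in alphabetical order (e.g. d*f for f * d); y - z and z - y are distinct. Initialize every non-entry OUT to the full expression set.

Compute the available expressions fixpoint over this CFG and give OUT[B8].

Answer: {a+b}

Working:
Per-block solution:
  B0:  IN={}  OUT={b*f}
  B1:  IN={b*f}  OUT={b*f}
  B2:  IN={b*f}  OUT={b*f, e*f, f*f}
  B3:  IN={b*f, e*f, f*f}  OUT={b*f, e*f, e-e, f*f}
  B4:  IN={b*f, e*f, e-e, f*f}  OUT={e-e, f-c}
  B5:  IN={e-e, f-c}  OUT={e-e, f-c}
  B6:  IN={e-e, f-c}  OUT={b*f, e-e, f-c}
  B7:  IN={b*f, e-e, f-c}  OUT={a-f, b*f, e-e, e-f, f-c}
  B8:  IN={b*f}  OUT={a+b}

Merge at B8: IN[B8] = OUT[B1] ∩ OUT[B7] = {b*f}
Applying B8's transfer function to that IN value gives OUT[B8] (row B8 above).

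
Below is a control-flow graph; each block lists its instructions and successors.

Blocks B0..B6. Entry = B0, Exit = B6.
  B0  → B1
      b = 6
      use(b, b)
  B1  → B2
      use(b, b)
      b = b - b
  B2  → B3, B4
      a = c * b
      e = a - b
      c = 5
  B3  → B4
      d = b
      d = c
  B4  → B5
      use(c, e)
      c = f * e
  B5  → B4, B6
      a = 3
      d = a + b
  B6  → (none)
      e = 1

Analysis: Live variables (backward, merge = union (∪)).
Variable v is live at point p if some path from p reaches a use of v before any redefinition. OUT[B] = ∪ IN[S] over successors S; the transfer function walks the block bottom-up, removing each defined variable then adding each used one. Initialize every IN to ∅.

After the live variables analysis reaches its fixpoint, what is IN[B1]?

Answer: {b, c, f}

Trace:
Per-block solution:
  B0:  IN={c, f}  OUT={b, c, f}
  B1:  IN={b, c, f}  OUT={b, c, f}
  B2:  IN={b, c, f}  OUT={b, c, e, f}
  B3:  IN={b, c, e, f}  OUT={b, c, e, f}
  B4:  IN={b, c, e, f}  OUT={b, c, e, f}
  B5:  IN={b, c, e, f}  OUT={b, c, e, f}
  B6:  IN={}  OUT={}

Merge at B1: OUT[B1] = IN[B2] = {b, c, f}
Applying B1's transfer function to that OUT value gives IN[B1] (row B1 above).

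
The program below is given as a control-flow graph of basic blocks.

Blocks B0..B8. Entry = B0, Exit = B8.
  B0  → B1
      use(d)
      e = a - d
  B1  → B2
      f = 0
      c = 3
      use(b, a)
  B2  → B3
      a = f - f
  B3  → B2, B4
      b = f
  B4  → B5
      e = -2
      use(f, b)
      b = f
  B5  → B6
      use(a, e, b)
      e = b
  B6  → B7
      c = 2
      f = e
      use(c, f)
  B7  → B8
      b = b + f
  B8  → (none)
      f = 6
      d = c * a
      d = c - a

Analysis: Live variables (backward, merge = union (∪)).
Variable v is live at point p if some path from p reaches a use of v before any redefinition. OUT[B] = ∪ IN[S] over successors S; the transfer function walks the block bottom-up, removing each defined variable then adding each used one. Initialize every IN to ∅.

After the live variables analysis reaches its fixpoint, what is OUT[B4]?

Answer: {a, b, e}

Derivation:
Converged values:
  B0: | IN={a, b, d} | OUT={a, b}
  B1: | IN={a, b} | OUT={f}
  B2: | IN={f} | OUT={a, f}
  B3: | IN={a, f} | OUT={a, b, f}
  B4: | IN={a, b, f} | OUT={a, b, e}
  B5: | IN={a, b, e} | OUT={a, b, e}
  B6: | IN={a, b, e} | OUT={a, b, c, f}
  B7: | IN={a, b, c, f} | OUT={a, c}
  B8: | IN={a, c} | OUT={}

Merge at B4: OUT[B4] = IN[B5] = {a, b, e}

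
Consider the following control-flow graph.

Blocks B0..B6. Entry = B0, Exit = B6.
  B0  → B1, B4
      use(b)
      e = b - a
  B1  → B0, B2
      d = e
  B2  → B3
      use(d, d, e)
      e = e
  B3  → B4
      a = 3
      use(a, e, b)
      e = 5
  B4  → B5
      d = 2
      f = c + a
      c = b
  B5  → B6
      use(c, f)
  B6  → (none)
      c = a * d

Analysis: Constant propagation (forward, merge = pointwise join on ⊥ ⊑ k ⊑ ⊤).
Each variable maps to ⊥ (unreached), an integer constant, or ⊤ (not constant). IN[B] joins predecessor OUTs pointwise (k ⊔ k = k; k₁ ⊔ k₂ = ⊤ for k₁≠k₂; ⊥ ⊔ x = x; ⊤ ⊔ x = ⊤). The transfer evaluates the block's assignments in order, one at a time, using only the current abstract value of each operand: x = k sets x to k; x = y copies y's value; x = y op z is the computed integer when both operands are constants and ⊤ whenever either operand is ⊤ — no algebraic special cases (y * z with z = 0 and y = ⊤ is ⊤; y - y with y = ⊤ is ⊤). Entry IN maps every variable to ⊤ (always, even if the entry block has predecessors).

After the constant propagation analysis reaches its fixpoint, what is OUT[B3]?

Answer: {a: 3, b: ⊤, c: ⊤, d: ⊤, e: 5, f: ⊤}

Derivation:
Converged values:
  B0:   IN=(all ⊤)   OUT=(all ⊤)
  B1:   IN=(all ⊤)   OUT=(all ⊤)
  B2:   IN=(all ⊤)   OUT=(all ⊤)
  B3:   IN=(all ⊤)   OUT={a:3, e:5; rest ⊤}
  B4:   IN=(all ⊤)   OUT={d:2; rest ⊤}
  B5:   IN={d:2; rest ⊤}   OUT={d:2; rest ⊤}
  B6:   IN={d:2; rest ⊤}   OUT={d:2; rest ⊤}

Merge at B3: IN[B3] = OUT[B2] = {a: ⊤, b: ⊤, c: ⊤, d: ⊤, e: ⊤, f: ⊤}
Applying B3's transfer function to that IN value gives OUT[B3] (row B3 above).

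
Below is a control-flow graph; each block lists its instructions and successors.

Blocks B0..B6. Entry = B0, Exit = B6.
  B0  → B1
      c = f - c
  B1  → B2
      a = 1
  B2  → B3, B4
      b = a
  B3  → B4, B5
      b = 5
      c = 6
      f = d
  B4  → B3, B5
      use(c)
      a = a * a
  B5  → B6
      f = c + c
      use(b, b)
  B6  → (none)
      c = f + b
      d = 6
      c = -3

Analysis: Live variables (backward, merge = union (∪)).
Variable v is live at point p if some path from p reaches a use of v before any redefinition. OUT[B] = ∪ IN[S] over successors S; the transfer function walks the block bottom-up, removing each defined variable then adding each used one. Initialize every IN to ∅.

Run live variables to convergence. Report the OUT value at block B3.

Answer: {a, b, c, d}

Trace:
Converged values:
  B0:   IN={c, d, f}   OUT={c, d}
  B1:   IN={c, d}   OUT={a, c, d}
  B2:   IN={a, c, d}   OUT={a, b, c, d}
  B3:   IN={a, d}   OUT={a, b, c, d}
  B4:   IN={a, b, c, d}   OUT={a, b, c, d}
  B5:   IN={b, c}   OUT={b, f}
  B6:   IN={b, f}   OUT={}

Merge at B3: OUT[B3] = IN[B4] ⊔ IN[B5] = {a, b, c, d}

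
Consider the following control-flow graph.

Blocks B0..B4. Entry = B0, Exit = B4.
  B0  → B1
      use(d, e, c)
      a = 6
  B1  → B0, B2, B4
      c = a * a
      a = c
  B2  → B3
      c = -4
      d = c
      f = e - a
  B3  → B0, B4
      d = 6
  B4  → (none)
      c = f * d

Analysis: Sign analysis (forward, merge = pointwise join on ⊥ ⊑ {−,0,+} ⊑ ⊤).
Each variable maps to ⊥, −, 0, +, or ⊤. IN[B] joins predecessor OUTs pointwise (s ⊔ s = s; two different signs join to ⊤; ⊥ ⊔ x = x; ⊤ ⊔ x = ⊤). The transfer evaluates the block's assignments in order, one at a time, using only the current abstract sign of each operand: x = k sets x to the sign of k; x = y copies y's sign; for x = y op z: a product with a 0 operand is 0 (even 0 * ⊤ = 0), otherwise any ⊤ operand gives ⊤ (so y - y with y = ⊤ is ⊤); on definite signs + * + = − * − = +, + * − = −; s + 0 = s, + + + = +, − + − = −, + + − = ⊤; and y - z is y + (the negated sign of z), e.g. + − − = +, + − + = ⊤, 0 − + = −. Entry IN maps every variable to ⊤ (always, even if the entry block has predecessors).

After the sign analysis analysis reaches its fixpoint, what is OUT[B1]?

Converged values:
  B0:   IN=(all ⊤)   OUT={a:+; rest ⊤}
  B1:   IN={a:+; rest ⊤}   OUT={a:+, c:+; rest ⊤}
  B2:   IN={a:+, c:+; rest ⊤}   OUT={a:+, c:-, d:-; rest ⊤}
  B3:   IN={a:+, c:-, d:-; rest ⊤}   OUT={a:+, c:-, d:+; rest ⊤}
  B4:   IN={a:+; rest ⊤}   OUT={a:+; rest ⊤}

Merge at B1: IN[B1] = OUT[B0] = {a: +, b: ⊤, c: ⊤, d: ⊤, e: ⊤, f: ⊤}
Applying B1's transfer function to that IN value gives OUT[B1] (row B1 above).

Answer: {a: +, b: ⊤, c: +, d: ⊤, e: ⊤, f: ⊤}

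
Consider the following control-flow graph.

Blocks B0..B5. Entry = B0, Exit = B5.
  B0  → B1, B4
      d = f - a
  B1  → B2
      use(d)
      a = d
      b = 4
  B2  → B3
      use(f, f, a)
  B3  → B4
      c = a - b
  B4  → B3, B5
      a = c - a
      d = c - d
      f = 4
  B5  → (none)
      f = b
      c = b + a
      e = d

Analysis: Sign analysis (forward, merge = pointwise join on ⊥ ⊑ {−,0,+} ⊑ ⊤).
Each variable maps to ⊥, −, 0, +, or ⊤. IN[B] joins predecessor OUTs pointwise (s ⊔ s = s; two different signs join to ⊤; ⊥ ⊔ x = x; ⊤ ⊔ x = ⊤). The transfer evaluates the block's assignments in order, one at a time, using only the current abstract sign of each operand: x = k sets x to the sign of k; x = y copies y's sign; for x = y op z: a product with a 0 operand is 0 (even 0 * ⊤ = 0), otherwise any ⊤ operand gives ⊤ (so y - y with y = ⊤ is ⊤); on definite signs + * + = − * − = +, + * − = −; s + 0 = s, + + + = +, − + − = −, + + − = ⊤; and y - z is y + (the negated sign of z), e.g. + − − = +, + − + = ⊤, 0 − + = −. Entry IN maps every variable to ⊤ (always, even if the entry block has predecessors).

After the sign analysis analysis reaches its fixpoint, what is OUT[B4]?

Answer: {a: ⊤, b: ⊤, c: ⊤, d: ⊤, e: ⊤, f: +}

Trace:
Converged values:
  B0:  IN=(all ⊤)  OUT=(all ⊤)
  B1:  IN=(all ⊤)  OUT={b:+; rest ⊤}
  B2:  IN={b:+; rest ⊤}  OUT={b:+; rest ⊤}
  B3:  IN=(all ⊤)  OUT=(all ⊤)
  B4:  IN=(all ⊤)  OUT={f:+; rest ⊤}
  B5:  IN={f:+; rest ⊤}  OUT=(all ⊤)

Merge at B4: IN[B4] = OUT[B0] ⊔ OUT[B3] = {a: ⊤, b: ⊤, c: ⊤, d: ⊤, e: ⊤, f: ⊤}
Applying B4's transfer function to that IN value gives OUT[B4] (row B4 above).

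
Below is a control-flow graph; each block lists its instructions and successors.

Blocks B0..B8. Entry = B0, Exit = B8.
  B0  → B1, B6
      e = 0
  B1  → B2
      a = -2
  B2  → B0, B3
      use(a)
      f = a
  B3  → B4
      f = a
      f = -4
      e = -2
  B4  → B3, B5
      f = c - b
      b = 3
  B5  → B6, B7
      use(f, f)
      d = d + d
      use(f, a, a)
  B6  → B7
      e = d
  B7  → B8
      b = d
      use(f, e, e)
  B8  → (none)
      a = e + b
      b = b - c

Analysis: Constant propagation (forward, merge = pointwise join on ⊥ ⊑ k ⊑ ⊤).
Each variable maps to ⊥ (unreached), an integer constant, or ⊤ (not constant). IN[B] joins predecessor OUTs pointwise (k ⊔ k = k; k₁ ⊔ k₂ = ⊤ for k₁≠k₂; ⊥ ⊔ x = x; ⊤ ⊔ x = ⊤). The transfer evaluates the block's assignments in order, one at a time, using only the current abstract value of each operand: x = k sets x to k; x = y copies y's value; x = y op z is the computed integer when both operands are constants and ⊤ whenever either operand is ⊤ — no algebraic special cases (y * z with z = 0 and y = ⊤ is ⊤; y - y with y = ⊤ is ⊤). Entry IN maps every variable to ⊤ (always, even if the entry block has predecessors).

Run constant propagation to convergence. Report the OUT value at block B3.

Answer: {a: -2, b: ⊤, c: ⊤, d: ⊤, e: -2, f: -4}

Trace:
Converged values:
  B0:  IN=(all ⊤)  OUT={e:0; rest ⊤}
  B1:  IN={e:0; rest ⊤}  OUT={a:-2, e:0; rest ⊤}
  B2:  IN={a:-2, e:0; rest ⊤}  OUT={a:-2, e:0, f:-2; rest ⊤}
  B3:  IN={a:-2; rest ⊤}  OUT={a:-2, e:-2, f:-4; rest ⊤}
  B4:  IN={a:-2, e:-2, f:-4; rest ⊤}  OUT={a:-2, b:3, e:-2; rest ⊤}
  B5:  IN={a:-2, b:3, e:-2; rest ⊤}  OUT={a:-2, b:3, e:-2; rest ⊤}
  B6:  IN=(all ⊤)  OUT=(all ⊤)
  B7:  IN=(all ⊤)  OUT=(all ⊤)
  B8:  IN=(all ⊤)  OUT=(all ⊤)

Merge at B3: IN[B3] = OUT[B2] ⊔ OUT[B4] = {a: -2, b: ⊤, c: ⊤, d: ⊤, e: ⊤, f: ⊤}
Applying B3's transfer function to that IN value gives OUT[B3] (row B3 above).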